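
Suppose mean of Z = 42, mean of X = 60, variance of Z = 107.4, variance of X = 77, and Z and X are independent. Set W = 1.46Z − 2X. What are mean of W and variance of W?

mean of W = 1.46·mean of Z + (-2)·mean of X = 1.46·42 + (-2)·60 = -58.68.
variance of W = a²·variance of Z + b²·variance of X + 2ab·Cov(Z, X) with a = 1.46, b = -2.
Independence gives Cov(Z, X) = 0.
= 1.46²·107.4 + (-2)²·77 + 2·1.46·(-2)·0
= 228.93384 + 308 + 0 = 536.93384.

mean of W = -58.68, variance of W = 536.93384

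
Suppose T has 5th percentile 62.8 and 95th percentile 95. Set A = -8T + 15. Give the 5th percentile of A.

Since a = -8 < 0 the transformation is decreasing, reversing order: the 5th percentile of A corresponds to the 95th percentile of T.
So P_{5}(A) = a·P_{95}(T) + b = (-8)·95 + 15 = -745.

5th percentile of A = -745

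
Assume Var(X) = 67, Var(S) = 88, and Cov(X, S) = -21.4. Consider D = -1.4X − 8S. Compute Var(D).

Var(D) = 5283.96

Var(D) = a²·Var(X) + b²·Var(S) + 2ab·Cov(X, S) with a = -1.4, b = -8.
= (-1.4)²·67 + (-8)²·88 + 2·(-1.4)·(-8)·(-21.4)
= 131.32 + 5632 + (-479.36) = 5283.96.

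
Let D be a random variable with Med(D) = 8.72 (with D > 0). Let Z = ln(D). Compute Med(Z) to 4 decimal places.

ln(D) is monotone on this domain, so Med(Z) = ln(8.72) ≈ 2.1656.

Med(Z) = 2.1656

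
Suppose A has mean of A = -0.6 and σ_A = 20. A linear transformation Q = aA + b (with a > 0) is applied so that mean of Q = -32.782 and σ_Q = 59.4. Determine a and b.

σ_Q = a·σ_A (a > 0), so a = 59.4/20 = 2.97.
mean of Q = a·mean of A + b, so b = -32.782 − 2.97·(-0.6) = -31.

a = 2.97, b = -31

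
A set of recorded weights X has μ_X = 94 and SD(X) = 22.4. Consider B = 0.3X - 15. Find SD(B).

SD(B) = 6.72

B = 0.3X - 15 is linear with a = 0.3, b = -15.
SD(B) = |a|·SD(X) = |0.3|·22.4 = 6.72.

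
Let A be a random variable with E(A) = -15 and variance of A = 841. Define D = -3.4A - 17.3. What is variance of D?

variance of D = 9721.96

D = -3.4A - 17.3 is linear with a = -3.4, b = -17.3.
variance of D = a²·variance of A = (-3.4)²·841 = 9721.96 (the additive constant -17.3 does not affect variance).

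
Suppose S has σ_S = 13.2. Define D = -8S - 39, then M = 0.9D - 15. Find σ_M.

σ_M = 95.04

σ_D = |-8|·13.2 = 105.6.
σ_M = |0.9|·105.6 = 95.04.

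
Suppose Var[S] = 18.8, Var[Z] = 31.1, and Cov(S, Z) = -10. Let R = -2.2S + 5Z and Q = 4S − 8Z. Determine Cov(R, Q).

By bilinearity, Cov(R, Q) = ac·Var[S] + bd·Var[Z] + (ad+bc)·Cov(S, Z), with a=-2.2, b=5, c=4, d=-8.
ac·Var[S] = (-2.2)·4·18.8 = -165.44
bd·Var[Z] = 5·(-8)·31.1 = -1244
(ad+bc)·Cov(S, Z) = (37.6)·(-10) = -376
Cov(R, Q) = -165.44 + (-1244) + (-376) = -1785.44.

Cov(R, Q) = -1785.44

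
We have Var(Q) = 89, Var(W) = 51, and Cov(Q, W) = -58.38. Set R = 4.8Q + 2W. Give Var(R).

Var(R) = a²·Var(Q) + b²·Var(W) + 2ab·Cov(Q, W) with a = 4.8, b = 2.
= 4.8²·89 + 2²·51 + 2·4.8·2·(-58.38)
= 2050.56 + 204 + (-1120.896) = 1133.664.

Var(R) = 1133.664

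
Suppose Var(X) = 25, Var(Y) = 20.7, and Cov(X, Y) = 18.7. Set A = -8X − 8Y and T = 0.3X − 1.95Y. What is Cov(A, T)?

By bilinearity, Cov(A, T) = ac·Var(X) + bd·Var(Y) + (ad+bc)·Cov(X, Y), with a=-8, b=-8, c=0.3, d=-1.95.
ac·Var(X) = (-8)·0.3·25 = -60
bd·Var(Y) = (-8)·(-1.95)·20.7 = 322.92
(ad+bc)·Cov(X, Y) = (13.2)·18.7 = 246.84
Cov(A, T) = -60 + 322.92 + 246.84 = 509.76.

Cov(A, T) = 509.76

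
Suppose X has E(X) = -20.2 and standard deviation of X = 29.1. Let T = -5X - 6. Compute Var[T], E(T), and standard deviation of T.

Var[T] = 21170.25, E(T) = 95, standard deviation of T = 145.5

T = -5X - 6 is linear with a = -5, b = -6.
Var[X] = 29.1² = 846.81.
Var[T] = a²·Var[X] = (-5)²·846.81 = 21170.25 (the additive constant -6 does not affect variance).
E(T) = a·E(X) + b = (-5)·(-20.2) + (-6) = 95.
standard deviation of T = |a|·standard deviation of X = |-5|·29.1 = 145.5.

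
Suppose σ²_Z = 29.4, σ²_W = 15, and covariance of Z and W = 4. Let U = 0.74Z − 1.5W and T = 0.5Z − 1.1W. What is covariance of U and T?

By bilinearity, covariance of U and T = ac·σ²_Z + bd·σ²_W + (ad+bc)·covariance of Z and W, with a=0.74, b=-1.5, c=0.5, d=-1.1.
ac·σ²_Z = 0.74·0.5·29.4 = 10.878
bd·σ²_W = (-1.5)·(-1.1)·15 = 24.75
(ad+bc)·covariance of Z and W = (-1.564)·4 = -6.256
covariance of U and T = 10.878 + 24.75 + (-6.256) = 29.372.

covariance of U and T = 29.372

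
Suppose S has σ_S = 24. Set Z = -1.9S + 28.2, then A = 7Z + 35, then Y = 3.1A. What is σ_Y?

σ_Z = |-1.9|·24 = 45.6.
σ_A = |7|·45.6 = 319.2.
σ_Y = |3.1|·319.2 = 989.52.

σ_Y = 989.52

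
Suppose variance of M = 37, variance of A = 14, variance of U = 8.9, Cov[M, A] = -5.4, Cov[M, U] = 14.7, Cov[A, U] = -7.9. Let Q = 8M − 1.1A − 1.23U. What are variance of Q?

variance of Q = 2182.77141

variance of Q = a²·variance of M + b²·variance of A + c²·variance of U + 2ab·Cov[M, A] + 2ac·Cov[M, U] + 2bc·Cov[A, U], with a = 8, b = -1.1, c = -1.23.
= 2368 + 16.94 + 13.46481 + 95.04 + (-289.296) + (-21.3774)
= 2182.77141.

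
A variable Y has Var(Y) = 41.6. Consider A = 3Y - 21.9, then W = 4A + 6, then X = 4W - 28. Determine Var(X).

Var(X) = 95846.4

Var(A) = 3²·41.6 = 374.4.
Var(W) = 4²·374.4 = 5990.4.
Var(X) = 4²·5990.4 = 95846.4.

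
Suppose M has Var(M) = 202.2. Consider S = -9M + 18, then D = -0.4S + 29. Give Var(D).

Var(S) = (-9)²·202.2 = 16378.2.
Var(D) = (-0.4)²·16378.2 = 2620.512.

Var(D) = 2620.512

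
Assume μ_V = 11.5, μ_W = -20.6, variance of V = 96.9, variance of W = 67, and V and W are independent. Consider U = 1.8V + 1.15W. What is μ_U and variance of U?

μ_U = 1.8·μ_V + 1.15·μ_W = 1.8·11.5 + 1.15·(-20.6) = -2.99.
variance of U = a²·variance of V + b²·variance of W + 2ab·Cov(V, W) with a = 1.8, b = 1.15.
Independence gives Cov(V, W) = 0.
= 1.8²·96.9 + 1.15²·67 + 2·1.8·1.15·0
= 313.956 + 88.6075 + 0 = 402.5635.

μ_U = -2.99, variance of U = 402.5635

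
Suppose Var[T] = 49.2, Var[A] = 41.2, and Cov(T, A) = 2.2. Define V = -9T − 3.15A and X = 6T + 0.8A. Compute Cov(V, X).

By bilinearity, Cov(V, X) = ac·Var[T] + bd·Var[A] + (ad+bc)·Cov(T, A), with a=-9, b=-3.15, c=6, d=0.8.
ac·Var[T] = (-9)·6·49.2 = -2656.8
bd·Var[A] = (-3.15)·0.8·41.2 = -103.824
(ad+bc)·Cov(T, A) = (-26.1)·2.2 = -57.42
Cov(V, X) = -2656.8 + (-103.824) + (-57.42) = -2818.044.

Cov(V, X) = -2818.044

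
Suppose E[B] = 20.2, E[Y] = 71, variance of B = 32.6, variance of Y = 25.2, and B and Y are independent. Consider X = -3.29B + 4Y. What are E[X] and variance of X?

E[X] = 217.542, variance of X = 756.06566

E[X] = (-3.29)·E[B] + 4·E[Y] = (-3.29)·20.2 + 4·71 = 217.542.
variance of X = a²·variance of B + b²·variance of Y + 2ab·covariance of B and Y with a = -3.29, b = 4.
Independence gives covariance of B and Y = 0.
= (-3.29)²·32.6 + 4²·25.2 + 2·(-3.29)·4·0
= 352.86566 + 403.2 + 0 = 756.06566.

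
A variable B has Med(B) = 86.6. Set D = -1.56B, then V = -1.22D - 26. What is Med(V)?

Med(D) = (-1.56)·86.6 = -135.096.
Med(V) = (-1.22)·(-135.096) + (-26) = 138.81712.

Med(V) = 138.81712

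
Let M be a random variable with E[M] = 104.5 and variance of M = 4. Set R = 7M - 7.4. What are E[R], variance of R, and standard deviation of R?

R = 7M - 7.4 is linear with a = 7, b = -7.4.
E[R] = a·E[M] + b = 7·104.5 + (-7.4) = 724.1.
variance of R = a²·variance of M = 7²·4 = 196 (the additive constant -7.4 does not affect variance).
standard deviation of M = √4 = 2.
standard deviation of R = |a|·standard deviation of M = |7|·2 = 14.

E[R] = 724.1, variance of R = 196, standard deviation of R = 14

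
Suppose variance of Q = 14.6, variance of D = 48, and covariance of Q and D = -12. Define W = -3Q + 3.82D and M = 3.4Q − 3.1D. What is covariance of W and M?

By bilinearity, covariance of W and M = ac·variance of Q + bd·variance of D + (ad+bc)·covariance of Q and D, with a=-3, b=3.82, c=3.4, d=-3.1.
ac·variance of Q = (-3)·3.4·14.6 = -148.92
bd·variance of D = 3.82·(-3.1)·48 = -568.416
(ad+bc)·covariance of Q and D = (22.288)·(-12) = -267.456
covariance of W and M = -148.92 + (-568.416) + (-267.456) = -984.792.

covariance of W and M = -984.792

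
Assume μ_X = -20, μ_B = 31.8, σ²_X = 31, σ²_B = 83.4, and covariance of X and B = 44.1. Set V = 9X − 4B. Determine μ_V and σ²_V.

μ_V = 9·μ_X + (-4)·μ_B = 9·(-20) + (-4)·31.8 = -307.2.
σ²_V = a²·σ²_X + b²·σ²_B + 2ab·covariance of X and B with a = 9, b = -4.
= 9²·31 + (-4)²·83.4 + 2·9·(-4)·44.1
= 2511 + 1334.4 + (-3175.2) = 670.2.

μ_V = -307.2, σ²_V = 670.2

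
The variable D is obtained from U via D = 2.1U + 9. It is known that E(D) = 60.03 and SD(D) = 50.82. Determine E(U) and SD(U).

From D = 2.1U + 9: E(D) = a·E(U) + b, so E(U) = (E(D) − b)/a = (60.03 − 9)/2.1 = 24.3.
SD(D) = |a|·SD(U), so SD(U) = 50.82/|2.1| = 24.2.

E(U) = 24.3, SD(U) = 24.2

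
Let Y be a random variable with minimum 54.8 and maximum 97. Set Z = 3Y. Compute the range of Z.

Range of Y = 97 − 54.8 = 42.2.
Range(Z) = |a|·Range(Y) = |3|·42.2 = 126.6.

Range(Z) = 126.6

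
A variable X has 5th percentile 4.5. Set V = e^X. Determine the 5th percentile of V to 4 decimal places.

e^X is increasing, so P_{5}(V) = g(P_{5}(X)) ≈ 90.0171.

5th percentile of V = 90.0171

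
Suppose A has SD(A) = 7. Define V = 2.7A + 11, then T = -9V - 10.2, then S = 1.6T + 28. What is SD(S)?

SD(S) = 272.16

SD(V) = |2.7|·7 = 18.9.
SD(T) = |-9|·18.9 = 170.1.
SD(S) = |1.6|·170.1 = 272.16.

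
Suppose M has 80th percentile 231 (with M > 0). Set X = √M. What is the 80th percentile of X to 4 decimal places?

80th percentile of X = 15.1987

√M is increasing, so P_{80}(X) = g(P_{80}(M)) ≈ 15.1987.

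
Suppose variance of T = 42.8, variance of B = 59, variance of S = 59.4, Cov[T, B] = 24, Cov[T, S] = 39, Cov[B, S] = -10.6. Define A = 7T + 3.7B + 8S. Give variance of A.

variance of A = a²·variance of T + b²·variance of B + c²·variance of S + 2ab·Cov[T, B] + 2ac·Cov[T, S] + 2bc·Cov[B, S], with a = 7, b = 3.7, c = 8.
= 2097.2 + 807.71 + 3801.6 + 1243.2 + 4368 + (-627.52)
= 11690.19.

variance of A = 11690.19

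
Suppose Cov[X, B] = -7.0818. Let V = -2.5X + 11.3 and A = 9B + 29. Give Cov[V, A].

Cov[V, A] = a·c·Cov[X, B] = (-2.5)·9·(-7.0818) = 159.3405. Additive constants drop out.

Cov[V, A] = 159.3405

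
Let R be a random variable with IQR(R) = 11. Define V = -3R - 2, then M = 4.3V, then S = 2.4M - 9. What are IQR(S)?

IQR(S) = 340.56

IQR(V) = |-3|·11 = 33.
IQR(M) = |4.3|·33 = 141.9.
IQR(S) = |2.4|·141.9 = 340.56.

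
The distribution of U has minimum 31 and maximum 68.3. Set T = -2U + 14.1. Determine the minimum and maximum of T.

a = -2 < 0, so order reverses: min(T) = a·max(U)+b = (-2)·68.3 + 14.1 = -122.5; max(T) = a·min(U)+b = (-2)·31 + 14.1 = -47.9.

min(T) = -122.5, max(T) = -47.9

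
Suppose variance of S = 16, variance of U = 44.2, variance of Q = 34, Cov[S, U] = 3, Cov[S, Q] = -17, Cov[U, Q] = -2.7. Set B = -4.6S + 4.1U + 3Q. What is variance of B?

variance of B = 1677.182

variance of B = a²·variance of S + b²·variance of U + c²·variance of Q + 2ab·Cov[S, U] + 2ac·Cov[S, Q] + 2bc·Cov[U, Q], with a = -4.6, b = 4.1, c = 3.
= 338.56 + 743.002 + 306 + (-113.16) + 469.2 + (-66.42)
= 1677.182.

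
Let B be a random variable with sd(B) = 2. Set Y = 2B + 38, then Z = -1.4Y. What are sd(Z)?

sd(Z) = 5.6

sd(Y) = |2|·2 = 4.
sd(Z) = |-1.4|·4 = 5.6.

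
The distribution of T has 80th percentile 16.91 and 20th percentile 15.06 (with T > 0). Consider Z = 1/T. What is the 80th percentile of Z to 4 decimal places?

80th percentile of Z = 0.0664

1/T is decreasing on T > 0, so percentile order reverses: P_{80}(Z) uses P_{20}(T) = 15.06.
P_{80}(Z) = 1/15.06 ≈ 0.0664.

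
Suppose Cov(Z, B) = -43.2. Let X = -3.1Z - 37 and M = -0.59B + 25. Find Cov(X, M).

Cov(X, M) = a·c·Cov(Z, B) = (-3.1)·(-0.59)·(-43.2) = -79.0128. Additive constants drop out.

Cov(X, M) = -79.0128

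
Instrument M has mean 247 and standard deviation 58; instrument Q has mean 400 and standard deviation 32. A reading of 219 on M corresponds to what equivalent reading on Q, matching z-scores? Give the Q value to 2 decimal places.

Q = 384.55

z = (219 − 247)/58 ≈ -0.4828.
Q = 400 + z·32 = 400 + (219 − 247)·32/58 ≈ 384.55.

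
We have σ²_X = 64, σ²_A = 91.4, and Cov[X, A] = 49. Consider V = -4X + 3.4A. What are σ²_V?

σ²_V = 747.784

σ²_V = a²·σ²_X + b²·σ²_A + 2ab·Cov[X, A] with a = -4, b = 3.4.
= (-4)²·64 + 3.4²·91.4 + 2·(-4)·3.4·49
= 1024 + 1056.584 + (-1332.8) = 747.784.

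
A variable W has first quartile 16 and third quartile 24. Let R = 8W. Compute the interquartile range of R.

IQR of W = Q3 − Q1 = 24 − 16 = 8.
Under R = aW + b, IQR(R) = |a|·IQR(W) = |8|·8 = 64 (shifts cancel; spread scales by |a|).

IQR(R) = 64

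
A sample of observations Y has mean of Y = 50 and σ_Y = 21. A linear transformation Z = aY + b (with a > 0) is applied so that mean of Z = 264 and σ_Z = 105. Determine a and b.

σ_Z = a·σ_Y (a > 0), so a = 105/21 = 5.
mean of Z = a·mean of Y + b, so b = 264 − 5·50 = 14.

a = 5, b = 14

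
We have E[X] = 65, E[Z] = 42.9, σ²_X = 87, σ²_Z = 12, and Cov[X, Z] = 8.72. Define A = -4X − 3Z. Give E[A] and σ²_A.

E[A] = (-4)·E[X] + (-3)·E[Z] = (-4)·65 + (-3)·42.9 = -388.7.
σ²_A = a²·σ²_X + b²·σ²_Z + 2ab·Cov[X, Z] with a = -4, b = -3.
= (-4)²·87 + (-3)²·12 + 2·(-4)·(-3)·8.72
= 1392 + 108 + 209.28 = 1709.28.

E[A] = -388.7, σ²_A = 1709.28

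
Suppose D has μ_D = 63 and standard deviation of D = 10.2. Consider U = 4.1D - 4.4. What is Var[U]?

U = 4.1D - 4.4 is linear with a = 4.1, b = -4.4.
Var[D] = 10.2² = 104.04.
Var[U] = a²·Var[D] = 4.1²·104.04 = 1748.9124 (the additive constant -4.4 does not affect variance).

Var[U] = 1748.9124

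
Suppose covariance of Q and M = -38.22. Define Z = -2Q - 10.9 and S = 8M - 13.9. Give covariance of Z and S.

covariance of Z and S = 611.52

covariance of Z and S = a·c·covariance of Q and M = (-2)·8·(-38.22) = 611.52. Additive constants drop out.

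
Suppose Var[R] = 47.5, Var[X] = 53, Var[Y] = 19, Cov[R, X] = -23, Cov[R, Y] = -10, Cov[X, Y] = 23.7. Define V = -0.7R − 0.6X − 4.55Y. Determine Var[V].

Var[V] = a²·Var[R] + b²·Var[X] + c²·Var[Y] + 2ab·Cov[R, X] + 2ac·Cov[R, Y] + 2bc·Cov[X, Y], with a = -0.7, b = -0.6, c = -4.55.
= 23.275 + 19.08 + 393.3475 + (-19.32) + (-63.7) + 129.402
= 482.0845.

Var[V] = 482.0845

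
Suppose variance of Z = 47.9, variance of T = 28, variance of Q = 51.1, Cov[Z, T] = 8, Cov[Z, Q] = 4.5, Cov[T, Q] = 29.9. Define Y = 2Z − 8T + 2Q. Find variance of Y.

variance of Y = 1011.2

variance of Y = a²·variance of Z + b²·variance of T + c²·variance of Q + 2ab·Cov[Z, T] + 2ac·Cov[Z, Q] + 2bc·Cov[T, Q], with a = 2, b = -8, c = 2.
= 191.6 + 1792 + 204.4 + (-256) + 36 + (-956.8)
= 1011.2.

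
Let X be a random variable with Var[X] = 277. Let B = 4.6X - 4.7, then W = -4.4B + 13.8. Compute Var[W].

Var[B] = 4.6²·277 = 5861.32.
Var[W] = (-4.4)²·5861.32 = 113475.1552.

Var[W] = 113475.1552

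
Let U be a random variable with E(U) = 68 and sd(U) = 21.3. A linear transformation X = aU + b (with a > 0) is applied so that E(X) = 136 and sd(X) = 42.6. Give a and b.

sd(X) = a·sd(U) (a > 0), so a = 42.6/21.3 = 2.
E(X) = a·E(U) + b, so b = 136 − 2·68 = 0.

a = 2, b = 0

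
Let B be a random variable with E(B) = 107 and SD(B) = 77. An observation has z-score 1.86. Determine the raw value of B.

B = 250.22

B = E(B) + z·SD(B) = 107 + 1.86·77 = 250.22.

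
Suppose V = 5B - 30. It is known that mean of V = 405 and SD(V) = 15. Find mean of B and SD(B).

mean of B = 87, SD(B) = 3

From V = 5B - 30: mean of V = a·mean of B + b, so mean of B = (mean of V − b)/a = (405 − (-30))/5 = 87.
SD(V) = |a|·SD(B), so SD(B) = 15/|5| = 3.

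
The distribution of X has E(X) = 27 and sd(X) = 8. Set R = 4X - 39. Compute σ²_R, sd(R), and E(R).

σ²_R = 1024, sd(R) = 32, E(R) = 69

R = 4X - 39 is linear with a = 4, b = -39.
σ²_X = 8² = 64.
σ²_R = a²·σ²_X = 4²·64 = 1024 (the additive constant -39 does not affect variance).
sd(R) = |a|·sd(X) = |4|·8 = 32.
E(R) = a·E(X) + b = 4·27 + (-39) = 69.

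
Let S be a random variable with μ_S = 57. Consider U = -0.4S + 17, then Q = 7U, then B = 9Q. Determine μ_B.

μ_U = (-0.4)·57 + 17 = -5.8.
μ_Q = 7·(-5.8) = -40.6.
μ_B = 9·(-40.6) = -365.4.

μ_B = -365.4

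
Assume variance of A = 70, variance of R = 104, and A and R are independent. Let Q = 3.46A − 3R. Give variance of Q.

variance of Q = a²·variance of A + b²·variance of R + 2ab·covariance of A and R with a = 3.46, b = -3.
Independence gives covariance of A and R = 0.
= 3.46²·70 + (-3)²·104 + 2·3.46·(-3)·0
= 838.012 + 936 + 0 = 1774.012.

variance of Q = 1774.012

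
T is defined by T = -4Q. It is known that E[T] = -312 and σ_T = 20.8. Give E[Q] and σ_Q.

E[Q] = 78, σ_Q = 5.2

From T = -4Q: E[T] = a·E[Q] + b, so E[Q] = (E[T] − b)/a = (-312 − 0)/(-4) = 78.
σ_T = |a|·σ_Q, so σ_Q = 20.8/|-4| = 5.2.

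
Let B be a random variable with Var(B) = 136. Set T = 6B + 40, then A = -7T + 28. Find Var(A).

Var(T) = 6²·136 = 4896.
Var(A) = (-7)²·4896 = 239904.

Var(A) = 239904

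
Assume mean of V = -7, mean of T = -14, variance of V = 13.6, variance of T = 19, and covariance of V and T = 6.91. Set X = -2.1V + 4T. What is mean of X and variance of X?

mean of X = -41.3, variance of X = 247.888

mean of X = (-2.1)·mean of V + 4·mean of T = (-2.1)·(-7) + 4·(-14) = -41.3.
variance of X = a²·variance of V + b²·variance of T + 2ab·covariance of V and T with a = -2.1, b = 4.
= (-2.1)²·13.6 + 4²·19 + 2·(-2.1)·4·6.91
= 59.976 + 304 + (-116.088) = 247.888.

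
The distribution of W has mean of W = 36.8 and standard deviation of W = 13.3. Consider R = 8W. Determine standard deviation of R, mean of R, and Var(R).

standard deviation of R = 106.4, mean of R = 294.4, Var(R) = 11320.96

R = 8W is linear with a = 8, b = 0.
standard deviation of R = |a|·standard deviation of W = |8|·13.3 = 106.4.
mean of R = a·mean of W + b = 8·36.8 = 294.4.
Var(W) = 13.3² = 176.89.
Var(R) = a²·Var(W) = 8²·176.89 = 11320.96.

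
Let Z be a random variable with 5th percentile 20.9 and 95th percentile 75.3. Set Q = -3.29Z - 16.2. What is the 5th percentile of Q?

Since a = -3.29 < 0 the transformation is decreasing, reversing order: the 5th percentile of Q corresponds to the 95th percentile of Z.
So P_{5}(Q) = a·P_{95}(Z) + b = (-3.29)·75.3 + (-16.2) = -263.937.

5th percentile of Q = -263.937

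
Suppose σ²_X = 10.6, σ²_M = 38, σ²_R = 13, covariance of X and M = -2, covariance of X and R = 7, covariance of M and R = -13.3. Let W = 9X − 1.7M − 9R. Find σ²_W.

σ²_W = a²·σ²_X + b²·σ²_M + c²·σ²_R + 2ab·covariance of X and M + 2ac·covariance of X and R + 2bc·covariance of M and R, with a = 9, b = -1.7, c = -9.
= 858.6 + 109.82 + 1053 + 61.2 + (-1134) + (-406.98)
= 541.64.

σ²_W = 541.64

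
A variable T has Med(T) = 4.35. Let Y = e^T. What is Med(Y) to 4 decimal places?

Med(Y) = 77.4785

e^T is monotone on this domain, so Med(Y) = exp(4.35) ≈ 77.4785.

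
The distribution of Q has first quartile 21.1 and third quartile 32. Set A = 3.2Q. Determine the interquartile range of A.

IQR(A) = 34.88

IQR of Q = Q3 − Q1 = 32 − 21.1 = 10.9.
Under A = aQ + b, IQR(A) = |a|·IQR(Q) = |3.2|·10.9 = 34.88 (shifts cancel; spread scales by |a|).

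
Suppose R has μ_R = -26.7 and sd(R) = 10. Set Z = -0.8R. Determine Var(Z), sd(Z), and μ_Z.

Z = -0.8R is linear with a = -0.8, b = 0.
Var(R) = 10² = 100.
Var(Z) = a²·Var(R) = (-0.8)²·100 = 64.
sd(Z) = |a|·sd(R) = |-0.8|·10 = 8.
μ_Z = a·μ_R + b = (-0.8)·(-26.7) = 21.36.

Var(Z) = 64, sd(Z) = 8, μ_Z = 21.36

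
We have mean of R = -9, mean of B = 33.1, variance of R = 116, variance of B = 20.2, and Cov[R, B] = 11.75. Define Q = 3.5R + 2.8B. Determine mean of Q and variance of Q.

mean of Q = 61.18, variance of Q = 1809.668

mean of Q = 3.5·mean of R + 2.8·mean of B = 3.5·(-9) + 2.8·33.1 = 61.18.
variance of Q = a²·variance of R + b²·variance of B + 2ab·Cov[R, B] with a = 3.5, b = 2.8.
= 3.5²·116 + 2.8²·20.2 + 2·3.5·2.8·11.75
= 1421 + 158.368 + 230.3 = 1809.668.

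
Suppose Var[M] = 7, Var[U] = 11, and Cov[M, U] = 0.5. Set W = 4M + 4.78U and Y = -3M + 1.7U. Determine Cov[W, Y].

Cov[W, Y] = 1.616

By bilinearity, Cov[W, Y] = ac·Var[M] + bd·Var[U] + (ad+bc)·Cov[M, U], with a=4, b=4.78, c=-3, d=1.7.
ac·Var[M] = 4·(-3)·7 = -84
bd·Var[U] = 4.78·1.7·11 = 89.386
(ad+bc)·Cov[M, U] = (-7.54)·0.5 = -3.77
Cov[W, Y] = -84 + 89.386 + (-3.77) = 1.616.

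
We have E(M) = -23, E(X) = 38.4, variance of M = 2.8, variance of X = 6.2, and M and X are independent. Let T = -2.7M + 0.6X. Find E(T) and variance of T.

E(T) = 85.14, variance of T = 22.644

E(T) = (-2.7)·E(M) + 0.6·E(X) = (-2.7)·(-23) + 0.6·38.4 = 85.14.
variance of T = a²·variance of M + b²·variance of X + 2ab·Cov(M, X) with a = -2.7, b = 0.6.
Independence gives Cov(M, X) = 0.
= (-2.7)²·2.8 + 0.6²·6.2 + 2·(-2.7)·0.6·0
= 20.412 + 2.232 + 0 = 22.644.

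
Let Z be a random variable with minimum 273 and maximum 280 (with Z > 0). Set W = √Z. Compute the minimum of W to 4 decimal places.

√Z is increasing on this domain, so min(W) comes from min(Z) = 273: min(W) = √(273) ≈ 16.5227.

min(W) = 16.5227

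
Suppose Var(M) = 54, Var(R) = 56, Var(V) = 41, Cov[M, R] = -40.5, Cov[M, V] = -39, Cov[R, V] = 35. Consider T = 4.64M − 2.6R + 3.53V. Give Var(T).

Var(T) = 1109.2017

Var(T) = a²·Var(M) + b²·Var(R) + c²·Var(V) + 2ab·Cov[M, R] + 2ac·Cov[M, V] + 2bc·Cov[R, V], with a = 4.64, b = -2.6, c = 3.53.
= 1162.5984 + 378.56 + 510.8969 + 977.184 + (-1277.5776) + (-642.46)
= 1109.2017.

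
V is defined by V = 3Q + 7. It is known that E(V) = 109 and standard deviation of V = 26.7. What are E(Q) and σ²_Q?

E(Q) = 34, σ²_Q = 79.21

From V = 3Q + 7: E(V) = a·E(Q) + b, so E(Q) = (E(V) − b)/a = (109 − 7)/3 = 34.
σ²_V = 26.7² = 712.89.
σ²_V = a²·σ²_Q, so σ²_Q = 712.89/3² = 79.21.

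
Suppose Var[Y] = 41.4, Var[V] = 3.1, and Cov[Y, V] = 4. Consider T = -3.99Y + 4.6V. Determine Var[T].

Var[T] = 577.85614

Var[T] = a²·Var[Y] + b²·Var[V] + 2ab·Cov[Y, V] with a = -3.99, b = 4.6.
= (-3.99)²·41.4 + 4.6²·3.1 + 2·(-3.99)·4.6·4
= 659.09214 + 65.596 + (-146.832) = 577.85614.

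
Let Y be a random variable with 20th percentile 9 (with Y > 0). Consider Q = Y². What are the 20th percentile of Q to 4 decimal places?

20th percentile of Q = 81

Y² is increasing, so P_{20}(Q) = g(P_{20}(Y)) = 81.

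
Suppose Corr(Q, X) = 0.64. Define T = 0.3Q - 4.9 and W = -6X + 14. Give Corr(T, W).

Linear rescalings preserve |correlation|; the slopes 0.3 and -6 have opposite signs, so the correlation flips sign: Corr(T, W) = −Corr(Q, X) = -0.64.

Corr(T, W) = -0.64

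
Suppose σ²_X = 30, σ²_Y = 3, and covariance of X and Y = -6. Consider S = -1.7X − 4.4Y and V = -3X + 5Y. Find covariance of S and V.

By bilinearity, covariance of S and V = ac·σ²_X + bd·σ²_Y + (ad+bc)·covariance of X and Y, with a=-1.7, b=-4.4, c=-3, d=5.
ac·σ²_X = (-1.7)·(-3)·30 = 153
bd·σ²_Y = (-4.4)·5·3 = -66
(ad+bc)·covariance of X and Y = (4.7)·(-6) = -28.2
covariance of S and V = 153 + (-66) + (-28.2) = 58.8.

covariance of S and V = 58.8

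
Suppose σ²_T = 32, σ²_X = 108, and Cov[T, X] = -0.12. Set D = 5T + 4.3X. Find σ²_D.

σ²_D = 2791.76

σ²_D = a²·σ²_T + b²·σ²_X + 2ab·Cov[T, X] with a = 5, b = 4.3.
= 5²·32 + 4.3²·108 + 2·5·4.3·(-0.12)
= 800 + 1996.92 + (-5.16) = 2791.76.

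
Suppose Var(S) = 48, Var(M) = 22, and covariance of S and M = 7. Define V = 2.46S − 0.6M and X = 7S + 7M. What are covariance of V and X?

By bilinearity, covariance of V and X = ac·Var(S) + bd·Var(M) + (ad+bc)·covariance of S and M, with a=2.46, b=-0.6, c=7, d=7.
ac·Var(S) = 2.46·7·48 = 826.56
bd·Var(M) = (-0.6)·7·22 = -92.4
(ad+bc)·covariance of S and M = (13.02)·7 = 91.14
covariance of V and X = 826.56 + (-92.4) + 91.14 = 825.3.

covariance of V and X = 825.3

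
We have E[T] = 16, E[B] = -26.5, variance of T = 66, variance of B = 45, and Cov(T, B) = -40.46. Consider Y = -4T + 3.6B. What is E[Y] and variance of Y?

E[Y] = (-4)·E[T] + 3.6·E[B] = (-4)·16 + 3.6·(-26.5) = -159.4.
variance of Y = a²·variance of T + b²·variance of B + 2ab·Cov(T, B) with a = -4, b = 3.6.
= (-4)²·66 + 3.6²·45 + 2·(-4)·3.6·(-40.46)
= 1056 + 583.2 + 1165.248 = 2804.448.

E[Y] = -159.4, variance of Y = 2804.448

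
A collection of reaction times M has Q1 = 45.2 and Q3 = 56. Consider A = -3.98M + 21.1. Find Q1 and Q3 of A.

a = -3.98 < 0 reverses order: Q1(A) comes from Q3(M), Q3(A) from Q1(M).
Q1(A) = (-3.98)·56 + 21.1 = -201.78; Q3(A) = (-3.98)·45.2 + 21.1 = -158.796.

Q1(A) = -201.78, Q3(A) = -158.796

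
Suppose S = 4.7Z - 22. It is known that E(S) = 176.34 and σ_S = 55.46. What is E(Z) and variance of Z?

From S = 4.7Z - 22: E(S) = a·E(Z) + b, so E(Z) = (E(S) − b)/a = (176.34 − (-22))/4.7 = 42.2.
variance of S = 55.46² = 3075.8116.
variance of S = a²·variance of Z, so variance of Z = 3075.8116/4.7² = 139.24.

E(Z) = 42.2, variance of Z = 139.24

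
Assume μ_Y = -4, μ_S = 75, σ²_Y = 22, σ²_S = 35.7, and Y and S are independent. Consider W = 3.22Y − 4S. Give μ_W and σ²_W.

μ_W = 3.22·μ_Y + (-4)·μ_S = 3.22·(-4) + (-4)·75 = -312.88.
σ²_W = a²·σ²_Y + b²·σ²_S + 2ab·Cov(Y, S) with a = 3.22, b = -4.
Independence gives Cov(Y, S) = 0.
= 3.22²·22 + (-4)²·35.7 + 2·3.22·(-4)·0
= 228.1048 + 571.2 + 0 = 799.3048.

μ_W = -312.88, σ²_W = 799.3048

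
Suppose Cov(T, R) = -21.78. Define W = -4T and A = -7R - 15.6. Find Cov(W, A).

Cov(W, A) = -609.84

Cov(W, A) = a·c·Cov(T, R) = (-4)·(-7)·(-21.78) = -609.84. Additive constants drop out.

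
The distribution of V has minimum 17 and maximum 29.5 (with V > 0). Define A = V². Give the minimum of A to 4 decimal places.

min(A) = 289

V² is increasing on this domain, so min(A) comes from min(V) = 17: min(A) = square(17) = 289.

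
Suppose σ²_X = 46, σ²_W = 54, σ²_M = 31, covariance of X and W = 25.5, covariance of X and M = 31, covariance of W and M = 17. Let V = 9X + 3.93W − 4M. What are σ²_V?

σ²_V = 4093.4146

σ²_V = a²·σ²_X + b²·σ²_W + c²·σ²_M + 2ab·covariance of X and W + 2ac·covariance of X and M + 2bc·covariance of W and M, with a = 9, b = 3.93, c = -4.
= 3726 + 834.0246 + 496 + 1803.87 + (-2232) + (-534.48)
= 4093.4146.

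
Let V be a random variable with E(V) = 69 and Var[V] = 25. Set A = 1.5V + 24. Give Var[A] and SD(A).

A = 1.5V + 24 is linear with a = 1.5, b = 24.
Var[A] = a²·Var[V] = 1.5²·25 = 56.25 (the additive constant 24 does not affect variance).
SD(V) = √25 = 5.
SD(A) = |a|·SD(V) = |1.5|·5 = 7.5.

Var[A] = 56.25, SD(A) = 7.5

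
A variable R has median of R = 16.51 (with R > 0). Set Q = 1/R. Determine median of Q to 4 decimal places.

median of Q = 0.0606

1/R is monotone on this domain, so median of Q = 1/(16.51) ≈ 0.0606.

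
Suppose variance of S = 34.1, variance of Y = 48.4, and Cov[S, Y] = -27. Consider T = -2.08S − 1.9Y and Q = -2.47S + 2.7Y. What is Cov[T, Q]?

By bilinearity, Cov[T, Q] = ac·variance of S + bd·variance of Y + (ad+bc)·Cov[S, Y], with a=-2.08, b=-1.9, c=-2.47, d=2.7.
ac·variance of S = (-2.08)·(-2.47)·34.1 = 175.19216
bd·variance of Y = (-1.9)·2.7·48.4 = -248.292
(ad+bc)·Cov[S, Y] = (-0.923)·(-27) = 24.921
Cov[T, Q] = 175.19216 + (-248.292) + 24.921 = -48.17884.

Cov[T, Q] = -48.17884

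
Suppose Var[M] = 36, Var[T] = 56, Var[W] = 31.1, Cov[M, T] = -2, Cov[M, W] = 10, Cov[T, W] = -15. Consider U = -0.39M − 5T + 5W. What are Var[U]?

Var[U] = 2886.1756

Var[U] = a²·Var[M] + b²·Var[T] + c²·Var[W] + 2ab·Cov[M, T] + 2ac·Cov[M, W] + 2bc·Cov[T, W], with a = -0.39, b = -5, c = 5.
= 5.4756 + 1400 + 777.5 + (-7.8) + (-39) + 750
= 2886.1756.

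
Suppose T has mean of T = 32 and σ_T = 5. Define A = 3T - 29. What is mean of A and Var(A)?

A = 3T - 29 is linear with a = 3, b = -29.
mean of A = a·mean of T + b = 3·32 + (-29) = 67.
Var(T) = 5² = 25.
Var(A) = a²·Var(T) = 3²·25 = 225 (the additive constant -29 does not affect variance).

mean of A = 67, Var(A) = 225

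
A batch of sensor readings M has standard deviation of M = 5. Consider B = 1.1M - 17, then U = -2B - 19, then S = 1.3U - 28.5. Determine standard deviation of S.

standard deviation of B = |1.1|·5 = 5.5.
standard deviation of U = |-2|·5.5 = 11.
standard deviation of S = |1.3|·11 = 14.3.

standard deviation of S = 14.3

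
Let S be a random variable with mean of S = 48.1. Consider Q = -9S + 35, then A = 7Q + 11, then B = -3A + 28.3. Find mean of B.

mean of Q = (-9)·48.1 + 35 = -397.9.
mean of A = 7·(-397.9) + 11 = -2774.3.
mean of B = (-3)·(-2774.3) + 28.3 = 8351.2.

mean of B = 8351.2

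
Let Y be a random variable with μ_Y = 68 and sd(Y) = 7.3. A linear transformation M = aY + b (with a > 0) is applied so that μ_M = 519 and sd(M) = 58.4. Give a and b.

sd(M) = a·sd(Y) (a > 0), so a = 58.4/7.3 = 8.
μ_M = a·μ_Y + b, so b = 519 − 8·68 = -25.

a = 8, b = -25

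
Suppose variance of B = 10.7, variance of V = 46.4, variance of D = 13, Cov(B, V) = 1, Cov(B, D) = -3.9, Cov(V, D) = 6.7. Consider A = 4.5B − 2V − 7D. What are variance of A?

variance of A = a²·variance of B + b²·variance of V + c²·variance of D + 2ab·Cov(B, V) + 2ac·Cov(B, D) + 2bc·Cov(V, D), with a = 4.5, b = -2, c = -7.
= 216.675 + 185.6 + 637 + (-18) + 245.7 + 187.6
= 1454.575.

variance of A = 1454.575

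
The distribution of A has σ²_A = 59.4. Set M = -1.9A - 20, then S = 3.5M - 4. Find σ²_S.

σ²_S = 2626.8165

σ²_M = (-1.9)²·59.4 = 214.434.
σ²_S = 3.5²·214.434 = 2626.8165.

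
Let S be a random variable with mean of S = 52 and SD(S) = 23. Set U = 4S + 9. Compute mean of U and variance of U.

mean of U = 217, variance of U = 8464

U = 4S + 9 is linear with a = 4, b = 9.
mean of U = a·mean of S + b = 4·52 + 9 = 217.
variance of S = 23² = 529.
variance of U = a²·variance of S = 4²·529 = 8464 (the additive constant 9 does not affect variance).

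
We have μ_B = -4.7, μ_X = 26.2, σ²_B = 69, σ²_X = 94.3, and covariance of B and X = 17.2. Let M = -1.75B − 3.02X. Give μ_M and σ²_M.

μ_M = -70.899, σ²_M = 1253.17022

μ_M = (-1.75)·μ_B + (-3.02)·μ_X = (-1.75)·(-4.7) + (-3.02)·26.2 = -70.899.
σ²_M = a²·σ²_B + b²·σ²_X + 2ab·covariance of B and X with a = -1.75, b = -3.02.
= (-1.75)²·69 + (-3.02)²·94.3 + 2·(-1.75)·(-3.02)·17.2
= 211.3125 + 860.05372 + 181.804 = 1253.17022.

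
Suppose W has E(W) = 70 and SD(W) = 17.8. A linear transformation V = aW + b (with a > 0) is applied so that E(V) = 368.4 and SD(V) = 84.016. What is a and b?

a = 4.72, b = 38

SD(V) = a·SD(W) (a > 0), so a = 84.016/17.8 = 4.72.
E(V) = a·E(W) + b, so b = 368.4 − 4.72·70 = 38.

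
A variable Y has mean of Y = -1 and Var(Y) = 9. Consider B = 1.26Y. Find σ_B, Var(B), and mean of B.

σ_B = 3.78, Var(B) = 14.2884, mean of B = -1.26

B = 1.26Y is linear with a = 1.26, b = 0.
σ_Y = √9 = 3.
σ_B = |a|·σ_Y = |1.26|·3 = 3.78.
Var(B) = a²·Var(Y) = 1.26²·9 = 14.2884.
mean of B = a·mean of Y + b = 1.26·(-1) = -1.26.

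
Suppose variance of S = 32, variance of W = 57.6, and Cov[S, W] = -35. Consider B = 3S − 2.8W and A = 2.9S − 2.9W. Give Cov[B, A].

Cov[B, A] = 1334.812

By bilinearity, Cov[B, A] = ac·variance of S + bd·variance of W + (ad+bc)·Cov[S, W], with a=3, b=-2.8, c=2.9, d=-2.9.
ac·variance of S = 3·2.9·32 = 278.4
bd·variance of W = (-2.8)·(-2.9)·57.6 = 467.712
(ad+bc)·Cov[S, W] = (-16.82)·(-35) = 588.7
Cov[B, A] = 278.4 + 467.712 + 588.7 = 1334.812.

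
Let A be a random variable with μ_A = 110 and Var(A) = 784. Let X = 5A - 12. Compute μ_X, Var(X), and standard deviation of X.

μ_X = 538, Var(X) = 19600, standard deviation of X = 140

X = 5A - 12 is linear with a = 5, b = -12.
μ_X = a·μ_A + b = 5·110 + (-12) = 538.
Var(X) = a²·Var(A) = 5²·784 = 19600 (the additive constant -12 does not affect variance).
standard deviation of A = √784 = 28.
standard deviation of X = |a|·standard deviation of A = |5|·28 = 140.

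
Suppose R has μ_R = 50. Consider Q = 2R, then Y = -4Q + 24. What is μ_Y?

μ_Q = 2·50 = 100.
μ_Y = (-4)·100 + 24 = -376.

μ_Y = -376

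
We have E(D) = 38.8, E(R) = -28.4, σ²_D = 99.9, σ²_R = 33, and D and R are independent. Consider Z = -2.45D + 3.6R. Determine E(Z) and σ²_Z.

E(Z) = -197.3, σ²_Z = 1027.32975

E(Z) = (-2.45)·E(D) + 3.6·E(R) = (-2.45)·38.8 + 3.6·(-28.4) = -197.3.
σ²_Z = a²·σ²_D + b²·σ²_R + 2ab·covariance of D and R with a = -2.45, b = 3.6.
Independence gives covariance of D and R = 0.
= (-2.45)²·99.9 + 3.6²·33 + 2·(-2.45)·3.6·0
= 599.64975 + 427.68 + 0 = 1027.32975.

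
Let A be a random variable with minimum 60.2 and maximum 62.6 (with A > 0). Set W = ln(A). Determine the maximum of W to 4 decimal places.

max(W) = 4.1368

ln(A) is increasing on this domain, so max(W) comes from max(A) = 62.6: max(W) = ln(62.6) ≈ 4.1368.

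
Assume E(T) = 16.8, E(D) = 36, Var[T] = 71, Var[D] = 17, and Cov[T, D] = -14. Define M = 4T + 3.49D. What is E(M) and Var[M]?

E(M) = 192.84, Var[M] = 952.1817

E(M) = 4·E(T) + 3.49·E(D) = 4·16.8 + 3.49·36 = 192.84.
Var[M] = a²·Var[T] + b²·Var[D] + 2ab·Cov[T, D] with a = 4, b = 3.49.
= 4²·71 + 3.49²·17 + 2·4·3.49·(-14)
= 1136 + 207.0617 + (-390.88) = 952.1817.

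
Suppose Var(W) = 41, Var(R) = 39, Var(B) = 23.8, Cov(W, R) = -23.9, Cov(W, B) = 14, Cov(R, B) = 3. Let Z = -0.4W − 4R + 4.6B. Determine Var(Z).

Var(Z) = 895.768

Var(Z) = a²·Var(W) + b²·Var(R) + c²·Var(B) + 2ab·Cov(W, R) + 2ac·Cov(W, B) + 2bc·Cov(R, B), with a = -0.4, b = -4, c = 4.6.
= 6.56 + 624 + 503.608 + (-76.48) + (-51.52) + (-110.4)
= 895.768.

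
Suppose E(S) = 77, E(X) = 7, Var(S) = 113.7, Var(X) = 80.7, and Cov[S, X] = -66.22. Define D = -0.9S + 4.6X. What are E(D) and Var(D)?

E(D) = (-0.9)·E(S) + 4.6·E(X) = (-0.9)·77 + 4.6·7 = -37.1.
Var(D) = a²·Var(S) + b²·Var(X) + 2ab·Cov[S, X] with a = -0.9, b = 4.6.
= (-0.9)²·113.7 + 4.6²·80.7 + 2·(-0.9)·4.6·(-66.22)
= 92.097 + 1707.612 + 548.3016 = 2348.0106.

E(D) = -37.1, Var(D) = 2348.0106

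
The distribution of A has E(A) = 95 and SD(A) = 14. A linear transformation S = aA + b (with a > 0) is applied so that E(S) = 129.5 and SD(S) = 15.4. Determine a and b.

a = 1.1, b = 25

SD(S) = a·SD(A) (a > 0), so a = 15.4/14 = 1.1.
E(S) = a·E(A) + b, so b = 129.5 − 1.1·95 = 25.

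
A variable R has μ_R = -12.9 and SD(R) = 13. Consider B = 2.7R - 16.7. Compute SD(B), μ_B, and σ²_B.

SD(B) = 35.1, μ_B = -51.53, σ²_B = 1232.01

B = 2.7R - 16.7 is linear with a = 2.7, b = -16.7.
SD(B) = |a|·SD(R) = |2.7|·13 = 35.1.
μ_B = a·μ_R + b = 2.7·(-12.9) + (-16.7) = -51.53.
σ²_R = 13² = 169.
σ²_B = a²·σ²_R = 2.7²·169 = 1232.01 (the additive constant -16.7 does not affect variance).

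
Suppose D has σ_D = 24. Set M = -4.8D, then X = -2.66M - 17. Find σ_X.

σ_X = 306.432

σ_M = |-4.8|·24 = 115.2.
σ_X = |-2.66|·115.2 = 306.432.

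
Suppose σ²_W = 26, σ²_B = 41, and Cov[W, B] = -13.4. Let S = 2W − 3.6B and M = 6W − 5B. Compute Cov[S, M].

Cov[S, M] = 1473.44

By bilinearity, Cov[S, M] = ac·σ²_W + bd·σ²_B + (ad+bc)·Cov[W, B], with a=2, b=-3.6, c=6, d=-5.
ac·σ²_W = 2·6·26 = 312
bd·σ²_B = (-3.6)·(-5)·41 = 738
(ad+bc)·Cov[W, B] = (-31.6)·(-13.4) = 423.44
Cov[S, M] = 312 + 738 + 423.44 = 1473.44.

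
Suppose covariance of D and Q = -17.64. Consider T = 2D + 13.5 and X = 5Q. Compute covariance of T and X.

covariance of T and X = a·c·covariance of D and Q = 2·5·(-17.64) = -176.4. Additive constants drop out.

covariance of T and X = -176.4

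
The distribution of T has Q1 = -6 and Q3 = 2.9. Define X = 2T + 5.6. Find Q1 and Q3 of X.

Q1(X) = -6.4, Q3(X) = 11.4

a = 2 > 0: Q1(X) = a·Q1(T)+b = -6.4, Q3(X) = a·Q3(T)+b = 11.4.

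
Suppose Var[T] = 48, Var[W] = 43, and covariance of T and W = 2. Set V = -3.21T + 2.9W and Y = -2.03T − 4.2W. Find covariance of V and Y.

By bilinearity, covariance of V and Y = ac·Var[T] + bd·Var[W] + (ad+bc)·covariance of T and W, with a=-3.21, b=2.9, c=-2.03, d=-4.2.
ac·Var[T] = (-3.21)·(-2.03)·48 = 312.7824
bd·Var[W] = 2.9·(-4.2)·43 = -523.74
(ad+bc)·covariance of T and W = (7.595)·2 = 15.19
covariance of V and Y = 312.7824 + (-523.74) + 15.19 = -195.7676.

covariance of V and Y = -195.7676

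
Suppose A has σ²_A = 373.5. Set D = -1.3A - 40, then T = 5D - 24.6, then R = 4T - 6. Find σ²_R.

σ²_R = 252486

σ²_D = (-1.3)²·373.5 = 631.215.
σ²_T = 5²·631.215 = 15780.375.
σ²_R = 4²·15780.375 = 252486.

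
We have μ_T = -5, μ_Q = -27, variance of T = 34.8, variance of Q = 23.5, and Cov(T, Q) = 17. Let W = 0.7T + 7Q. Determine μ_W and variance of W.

μ_W = -192.5, variance of W = 1335.152

μ_W = 0.7·μ_T + 7·μ_Q = 0.7·(-5) + 7·(-27) = -192.5.
variance of W = a²·variance of T + b²·variance of Q + 2ab·Cov(T, Q) with a = 0.7, b = 7.
= 0.7²·34.8 + 7²·23.5 + 2·0.7·7·17
= 17.052 + 1151.5 + 166.6 = 1335.152.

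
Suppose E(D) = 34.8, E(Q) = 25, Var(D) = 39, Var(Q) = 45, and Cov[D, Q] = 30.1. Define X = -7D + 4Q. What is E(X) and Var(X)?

E(X) = -143.6, Var(X) = 945.4

E(X) = (-7)·E(D) + 4·E(Q) = (-7)·34.8 + 4·25 = -143.6.
Var(X) = a²·Var(D) + b²·Var(Q) + 2ab·Cov[D, Q] with a = -7, b = 4.
= (-7)²·39 + 4²·45 + 2·(-7)·4·30.1
= 1911 + 720 + (-1685.6) = 945.4.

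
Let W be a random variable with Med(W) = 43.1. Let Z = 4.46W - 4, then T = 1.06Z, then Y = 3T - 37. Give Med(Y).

Med(Y) = 561.55868

Med(Z) = 4.46·43.1 + (-4) = 188.226.
Med(T) = 1.06·188.226 = 199.51956.
Med(Y) = 3·199.51956 + (-37) = 561.55868.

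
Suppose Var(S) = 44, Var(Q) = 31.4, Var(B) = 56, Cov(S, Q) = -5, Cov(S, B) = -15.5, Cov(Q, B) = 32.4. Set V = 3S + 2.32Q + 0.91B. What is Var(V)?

Var(V) = 593.95672

Var(V) = a²·Var(S) + b²·Var(Q) + c²·Var(B) + 2ab·Cov(S, Q) + 2ac·Cov(S, B) + 2bc·Cov(Q, B), with a = 3, b = 2.32, c = 0.91.
= 396 + 169.00736 + 46.3736 + (-69.6) + (-84.63) + 136.80576
= 593.95672.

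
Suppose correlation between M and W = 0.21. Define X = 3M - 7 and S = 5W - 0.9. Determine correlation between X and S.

Linear rescalings preserve correlation up to sign; here the slopes 3 and 5 have the same sign, so correlation between X and S = correlation between M and W = 0.21.

correlation between X and S = 0.21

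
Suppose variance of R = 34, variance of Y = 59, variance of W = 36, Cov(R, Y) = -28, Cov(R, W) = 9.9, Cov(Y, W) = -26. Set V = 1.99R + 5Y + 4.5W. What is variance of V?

variance of V = 788.7524

variance of V = a²·variance of R + b²·variance of Y + c²·variance of W + 2ab·Cov(R, Y) + 2ac·Cov(R, W) + 2bc·Cov(Y, W), with a = 1.99, b = 5, c = 4.5.
= 134.6434 + 1475 + 729 + (-557.2) + 177.309 + (-1170)
= 788.7524.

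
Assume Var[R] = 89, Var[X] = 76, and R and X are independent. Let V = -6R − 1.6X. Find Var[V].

Var[V] = 3398.56

Var[V] = a²·Var[R] + b²·Var[X] + 2ab·covariance of R and X with a = -6, b = -1.6.
Independence gives covariance of R and X = 0.
= (-6)²·89 + (-1.6)²·76 + 2·(-6)·(-1.6)·0
= 3204 + 194.56 + 0 = 3398.56.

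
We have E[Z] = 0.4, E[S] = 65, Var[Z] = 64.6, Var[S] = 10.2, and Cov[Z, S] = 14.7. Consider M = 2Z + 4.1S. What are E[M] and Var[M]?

E[M] = 267.3, Var[M] = 670.942

E[M] = 2·E[Z] + 4.1·E[S] = 2·0.4 + 4.1·65 = 267.3.
Var[M] = a²·Var[Z] + b²·Var[S] + 2ab·Cov[Z, S] with a = 2, b = 4.1.
= 2²·64.6 + 4.1²·10.2 + 2·2·4.1·14.7
= 258.4 + 171.462 + 241.08 = 670.942.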